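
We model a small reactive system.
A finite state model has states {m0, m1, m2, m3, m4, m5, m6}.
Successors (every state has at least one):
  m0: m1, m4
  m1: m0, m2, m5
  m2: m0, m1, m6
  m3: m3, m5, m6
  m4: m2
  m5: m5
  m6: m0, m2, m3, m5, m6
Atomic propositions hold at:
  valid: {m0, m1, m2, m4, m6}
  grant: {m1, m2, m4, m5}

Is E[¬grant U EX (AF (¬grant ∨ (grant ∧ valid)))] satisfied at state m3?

Yes

Sat(¬grant) = {m0, m3, m6}
Sat(grant ∧ valid) = {m1, m2, m4}
Sat(¬grant ∨ (grant ∧ valid)) = {m0, m1, m2, m3, m4, m6}
AF (¬grant ∨ (grant ∧ valid)): least fixpoint, start Z0 = {m0, m1, m2, m3, m4, m6}, add states with every successor in Z. Already a fixed point.
Sat(AF (¬grant ∨ (grant ∧ valid))) = {m0, m1, m2, m3, m4, m6}
Sat(EX (AF (¬grant ∨ (grant ∧ valid)))) = {s : some successor in {m0, m1, m2, m3, m4, m6}} = {m0, m1, m2, m3, m4, m6}
E[¬grant U EX (AF (¬grant ∨ (grant ∧ valid)))]: least fixpoint, start Z0 = Sat(EX (AF (¬grant ∨ (grant ∧ valid)))) = {m0, m1, m2, m3, m4, m6}, add states in Sat(¬grant) with some successor in Z. Already a fixed point.
Sat(E[¬grant U EX (AF (¬grant ∨ (grant ∧ valid)))]) = {m0, m1, m2, m3, m4, m6}
m3 ∈ Sat(E[¬grant U EX (AF (¬grant ∨ (grant ∧ valid)))]) = {m0, m1, m2, m3, m4, m6}, so the formula holds at m3.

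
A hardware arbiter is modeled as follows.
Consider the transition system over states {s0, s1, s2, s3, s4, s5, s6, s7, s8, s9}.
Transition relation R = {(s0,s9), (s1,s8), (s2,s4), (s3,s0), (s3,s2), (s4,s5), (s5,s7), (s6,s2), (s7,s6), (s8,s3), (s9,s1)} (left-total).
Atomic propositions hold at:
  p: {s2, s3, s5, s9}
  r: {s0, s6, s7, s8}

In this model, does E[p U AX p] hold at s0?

Sat(AX p) = {s : every successor in {s2, s3, s5, s9}} = {s0, s4, s6, s8}
E[p U AX p]: least fixpoint, start Z0 = Sat(AX p) = {s0, s4, s6, s8}, add states in Sat(p) with some successor in Z. Z1 = {s0, s2, s3, s4, s6, s8}; fixed.
Sat(E[p U AX p]) = {s0, s2, s3, s4, s6, s8}
s0 ∈ Sat(E[p U AX p]) = {s0, s2, s3, s4, s6, s8}, so the formula holds at s0.

Yes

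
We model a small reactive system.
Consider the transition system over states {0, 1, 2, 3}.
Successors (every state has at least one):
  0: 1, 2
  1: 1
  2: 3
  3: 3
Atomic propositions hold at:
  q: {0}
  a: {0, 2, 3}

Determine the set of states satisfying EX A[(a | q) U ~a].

{0, 1}

Sat(a | q) = {0, 2, 3}
Sat(~a) = {1}
A[(a | q) U ~a]: least fixpoint, start Z0 = Sat(~a) = {1}, add states in Sat(a | q) with every successor in Z. Already a fixed point.
Sat(A[(a | q) U ~a]) = {1}
Sat(EX A[(a | q) U ~a]) = {s : some successor in {1}} = {0, 1}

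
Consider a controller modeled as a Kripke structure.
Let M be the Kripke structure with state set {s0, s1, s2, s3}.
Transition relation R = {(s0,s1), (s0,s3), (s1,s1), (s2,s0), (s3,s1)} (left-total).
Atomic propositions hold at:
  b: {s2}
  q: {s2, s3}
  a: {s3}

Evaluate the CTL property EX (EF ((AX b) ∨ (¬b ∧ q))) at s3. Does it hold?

No

Sat(AX b) = {s : every successor in {s2}} = ∅
Sat(¬b) = {s0, s1, s3}
Sat(¬b ∧ q) = {s3}
Sat((AX b) ∨ (¬b ∧ q)) = {s3}
EF ((AX b) ∨ (¬b ∧ q)): least fixpoint, start Z0 = {s3}, add states with some successor in Z. Z1 = {s0, s3}; Z2 = {s0, s2, s3}; fixed.
Sat(EF ((AX b) ∨ (¬b ∧ q))) = {s0, s2, s3}
Sat(EX (EF ((AX b) ∨ (¬b ∧ q)))) = {s : some successor in {s0, s2, s3}} = {s0, s2}
s3 ∉ Sat(EX (EF ((AX b) ∨ (¬b ∧ q)))) = {s0, s2}, so the formula does not hold at s3.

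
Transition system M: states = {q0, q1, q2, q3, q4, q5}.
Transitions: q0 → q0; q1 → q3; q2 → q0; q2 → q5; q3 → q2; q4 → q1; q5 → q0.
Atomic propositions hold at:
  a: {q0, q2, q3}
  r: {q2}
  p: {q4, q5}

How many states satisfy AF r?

4

AF r: least fixpoint, start Z0 = {q2}, add states with every successor in Z. Z1 = {q2, q3}; Z2 = {q1, q2, q3}; Z3 = {q1, q2, q3, q4}; fixed.
Sat(AF r) = {q1, q2, q3, q4}
|Sat(AF r)| = |{q1, q2, q3, q4}| = 4.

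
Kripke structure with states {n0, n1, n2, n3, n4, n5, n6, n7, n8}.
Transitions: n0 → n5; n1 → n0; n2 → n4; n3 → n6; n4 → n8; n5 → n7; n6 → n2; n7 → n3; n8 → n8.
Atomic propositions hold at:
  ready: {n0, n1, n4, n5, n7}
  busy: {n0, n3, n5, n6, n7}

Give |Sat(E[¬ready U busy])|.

5

Sat(¬ready) = {n2, n3, n6, n8}
E[¬ready U busy]: least fixpoint, start Z0 = Sat(busy) = {n0, n3, n5, n6, n7}, add states in Sat(¬ready) with some successor in Z. Already a fixed point.
Sat(E[¬ready U busy]) = {n0, n3, n5, n6, n7}
|Sat(E[¬ready U busy])| = |{n0, n3, n5, n6, n7}| = 5.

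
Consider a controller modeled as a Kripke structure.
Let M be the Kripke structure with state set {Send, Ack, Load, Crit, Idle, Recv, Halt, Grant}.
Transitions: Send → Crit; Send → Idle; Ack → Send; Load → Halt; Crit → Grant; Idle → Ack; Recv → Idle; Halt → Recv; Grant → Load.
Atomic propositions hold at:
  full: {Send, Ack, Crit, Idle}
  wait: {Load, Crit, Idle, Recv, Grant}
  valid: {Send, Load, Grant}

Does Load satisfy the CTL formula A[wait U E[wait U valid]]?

E[wait U valid]: least fixpoint, start Z0 = Sat(valid) = {Send, Load, Grant}, add states in Sat(wait) with some successor in Z. Z1 = {Send, Load, Crit, Grant}; fixed.
Sat(E[wait U valid]) = {Send, Load, Crit, Grant}
A[wait U E[wait U valid]]: least fixpoint, start Z0 = Sat(E[wait U valid]) = {Send, Load, Crit, Grant}, add states in Sat(wait) with every successor in Z. Already a fixed point.
Sat(A[wait U E[wait U valid]]) = {Send, Load, Crit, Grant}
Load ∈ Sat(A[wait U E[wait U valid]]) = {Send, Load, Crit, Grant}, so the formula holds at Load.

Yes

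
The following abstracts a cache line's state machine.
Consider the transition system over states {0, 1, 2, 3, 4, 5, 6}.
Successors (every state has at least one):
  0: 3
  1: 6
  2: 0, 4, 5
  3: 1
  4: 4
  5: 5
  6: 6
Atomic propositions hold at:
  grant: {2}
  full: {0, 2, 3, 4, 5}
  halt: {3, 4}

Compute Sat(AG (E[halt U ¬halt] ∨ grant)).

{0, 1, 3, 5, 6}

Sat(¬halt) = {0, 1, 2, 5, 6}
E[halt U ¬halt]: least fixpoint, start Z0 = Sat(¬halt) = {0, 1, 2, 5, 6}, add states in Sat(halt) with some successor in Z. Z1 = {0, 1, 2, 3, 5, 6}; fixed.
Sat(E[halt U ¬halt]) = {0, 1, 2, 3, 5, 6}
Sat(E[halt U ¬halt] ∨ grant) = {0, 1, 2, 3, 5, 6}
AG (E[halt U ¬halt] ∨ grant): greatest fixpoint, start Z0 = {0, 1, 2, 3, 5, 6}, keep only states in Sat with every successor in Z. Z1 = {0, 1, 3, 5, 6}; fixed.
Sat(AG (E[halt U ¬halt] ∨ grant)) = {0, 1, 3, 5, 6}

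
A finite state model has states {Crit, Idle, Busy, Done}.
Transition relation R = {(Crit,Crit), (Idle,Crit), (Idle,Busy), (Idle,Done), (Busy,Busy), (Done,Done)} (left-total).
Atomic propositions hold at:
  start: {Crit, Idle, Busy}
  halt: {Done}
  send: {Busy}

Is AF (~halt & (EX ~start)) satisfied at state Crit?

No

Sat(~halt) = {Crit, Idle, Busy}
Sat(~start) = {Done}
Sat(EX ~start) = {s : some successor in {Done}} = {Idle, Done}
Sat(~halt & (EX ~start)) = {Idle}
AF (~halt & (EX ~start)): least fixpoint, start Z0 = {Idle}, add states with every successor in Z. Already a fixed point.
Sat(AF (~halt & (EX ~start))) = {Idle}
Crit ∉ Sat(AF (~halt & (EX ~start))) = {Idle}, so the formula does not hold at Crit.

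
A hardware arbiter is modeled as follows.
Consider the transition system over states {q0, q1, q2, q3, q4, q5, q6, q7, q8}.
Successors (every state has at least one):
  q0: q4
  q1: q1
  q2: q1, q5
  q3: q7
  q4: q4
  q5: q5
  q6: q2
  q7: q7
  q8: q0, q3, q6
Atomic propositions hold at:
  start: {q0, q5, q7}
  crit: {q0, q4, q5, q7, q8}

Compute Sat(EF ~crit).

Sat(~crit) = {q1, q2, q3, q6}
EF ~crit: least fixpoint, start Z0 = {q1, q2, q3, q6}, add states with some successor in Z. Z1 = {q1, q2, q3, q6, q8}; fixed.
Sat(EF ~crit) = {q1, q2, q3, q6, q8}

{q1, q2, q3, q6, q8}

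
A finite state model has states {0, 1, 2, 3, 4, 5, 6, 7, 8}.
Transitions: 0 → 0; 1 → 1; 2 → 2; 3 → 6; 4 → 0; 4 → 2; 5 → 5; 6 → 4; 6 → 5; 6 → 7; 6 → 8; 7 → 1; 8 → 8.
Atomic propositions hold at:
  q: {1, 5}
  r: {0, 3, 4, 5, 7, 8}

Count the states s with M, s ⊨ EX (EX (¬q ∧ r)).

5

Sat(¬q) = {0, 2, 3, 4, 6, 7, 8}
Sat(¬q ∧ r) = {0, 3, 4, 7, 8}
Sat(EX (¬q ∧ r)) = {s : some successor in {0, 3, 4, 7, 8}} = {0, 4, 6, 8}
Sat(EX (EX (¬q ∧ r))) = {s : some successor in {0, 4, 6, 8}} = {0, 3, 4, 6, 8}
|Sat(EX (EX (¬q ∧ r)))| = |{0, 3, 4, 6, 8}| = 5.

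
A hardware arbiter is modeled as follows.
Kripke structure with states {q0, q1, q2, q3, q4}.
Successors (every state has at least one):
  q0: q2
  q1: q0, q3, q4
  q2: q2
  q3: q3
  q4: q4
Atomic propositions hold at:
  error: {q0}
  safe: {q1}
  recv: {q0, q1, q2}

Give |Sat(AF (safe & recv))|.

1

Sat(safe & recv) = {q1}
AF (safe & recv): least fixpoint, start Z0 = {q1}, add states with every successor in Z. Already a fixed point.
Sat(AF (safe & recv)) = {q1}
|Sat(AF (safe & recv))| = |{q1}| = 1.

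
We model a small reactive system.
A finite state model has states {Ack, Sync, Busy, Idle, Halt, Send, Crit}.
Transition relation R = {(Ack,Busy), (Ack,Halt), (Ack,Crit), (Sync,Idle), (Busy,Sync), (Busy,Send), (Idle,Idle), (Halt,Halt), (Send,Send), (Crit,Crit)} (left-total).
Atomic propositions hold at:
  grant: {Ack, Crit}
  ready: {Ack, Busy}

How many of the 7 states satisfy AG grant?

AG grant: greatest fixpoint, start Z0 = {Ack, Crit}, keep only states in Sat with every successor in Z. Z1 = {Crit}; fixed.
Sat(AG grant) = {Crit}
|Sat(AG grant)| = |{Crit}| = 1.

1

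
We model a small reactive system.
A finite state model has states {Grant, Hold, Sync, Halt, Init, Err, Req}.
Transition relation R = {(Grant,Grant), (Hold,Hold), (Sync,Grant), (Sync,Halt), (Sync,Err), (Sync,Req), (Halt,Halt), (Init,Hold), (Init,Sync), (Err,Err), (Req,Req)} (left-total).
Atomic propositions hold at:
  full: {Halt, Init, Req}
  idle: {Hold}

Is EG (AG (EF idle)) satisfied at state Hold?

EF idle: least fixpoint, start Z0 = {Hold}, add states with some successor in Z. Z1 = {Hold, Init}; fixed.
Sat(EF idle) = {Hold, Init}
AG (EF idle): greatest fixpoint, start Z0 = {Hold, Init}, keep only states in Sat with every successor in Z. Z1 = {Hold}; fixed.
Sat(AG (EF idle)) = {Hold}
EG (AG (EF idle)): greatest fixpoint, start Z0 = {Hold}, keep only states in Sat with some successor in Z. Already a fixed point.
Sat(EG (AG (EF idle))) = {Hold}
Hold ∈ Sat(EG (AG (EF idle))) = {Hold}, so the formula holds at Hold.

Yes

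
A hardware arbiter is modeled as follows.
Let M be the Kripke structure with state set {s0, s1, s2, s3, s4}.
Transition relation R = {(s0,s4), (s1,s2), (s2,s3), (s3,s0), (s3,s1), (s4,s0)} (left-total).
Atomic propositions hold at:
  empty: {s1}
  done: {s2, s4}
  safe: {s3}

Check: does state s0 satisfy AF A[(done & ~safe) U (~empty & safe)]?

No

Sat(~safe) = {s0, s1, s2, s4}
Sat(done & ~safe) = {s2, s4}
Sat(~empty) = {s0, s2, s3, s4}
Sat(~empty & safe) = {s3}
A[(done & ~safe) U (~empty & safe)]: least fixpoint, start Z0 = Sat((~empty & safe)) = {s3}, add states in Sat(done & ~safe) with every successor in Z. Z1 = {s2, s3}; fixed.
Sat(A[(done & ~safe) U (~empty & safe)]) = {s2, s3}
AF A[(done & ~safe) U (~empty & safe)]: least fixpoint, start Z0 = {s2, s3}, add states with every successor in Z. Z1 = {s1, s2, s3}; fixed.
Sat(AF A[(done & ~safe) U (~empty & safe)]) = {s1, s2, s3}
s0 ∉ Sat(AF A[(done & ~safe) U (~empty & safe)]) = {s1, s2, s3}, so the formula does not hold at s0.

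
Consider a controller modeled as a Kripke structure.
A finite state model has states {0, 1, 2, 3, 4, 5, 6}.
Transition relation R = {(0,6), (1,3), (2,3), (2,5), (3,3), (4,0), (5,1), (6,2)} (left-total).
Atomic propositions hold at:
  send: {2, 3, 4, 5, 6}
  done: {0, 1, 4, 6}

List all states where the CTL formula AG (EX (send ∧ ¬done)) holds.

{1, 3}

Sat(¬done) = {2, 3, 5}
Sat(send ∧ ¬done) = {2, 3, 5}
Sat(EX (send ∧ ¬done)) = {s : some successor in {2, 3, 5}} = {1, 2, 3, 6}
AG (EX (send ∧ ¬done)): greatest fixpoint, start Z0 = {1, 2, 3, 6}, keep only states in Sat with every successor in Z. Z1 = {1, 3, 6}; Z2 = {1, 3}; fixed.
Sat(AG (EX (send ∧ ¬done))) = {1, 3}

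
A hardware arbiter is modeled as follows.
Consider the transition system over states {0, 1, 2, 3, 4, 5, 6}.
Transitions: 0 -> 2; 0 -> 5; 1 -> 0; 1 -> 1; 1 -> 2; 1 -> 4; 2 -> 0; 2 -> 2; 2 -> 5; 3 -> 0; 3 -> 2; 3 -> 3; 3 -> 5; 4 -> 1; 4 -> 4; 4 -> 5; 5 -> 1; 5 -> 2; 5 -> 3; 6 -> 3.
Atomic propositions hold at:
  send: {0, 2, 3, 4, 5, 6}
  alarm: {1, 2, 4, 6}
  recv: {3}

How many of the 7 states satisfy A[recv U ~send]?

Sat(~send) = {1}
A[recv U ~send]: least fixpoint, start Z0 = Sat(~send) = {1}, add states in Sat(recv) with every successor in Z. Already a fixed point.
Sat(A[recv U ~send]) = {1}
|Sat(A[recv U ~send])| = |{1}| = 1.

1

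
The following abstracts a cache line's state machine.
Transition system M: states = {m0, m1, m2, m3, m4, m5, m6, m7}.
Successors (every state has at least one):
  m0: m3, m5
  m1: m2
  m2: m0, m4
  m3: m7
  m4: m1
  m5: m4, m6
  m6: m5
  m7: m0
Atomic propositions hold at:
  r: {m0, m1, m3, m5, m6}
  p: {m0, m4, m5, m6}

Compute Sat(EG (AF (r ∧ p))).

Sat(r ∧ p) = {m0, m5, m6}
AF (r ∧ p): least fixpoint, start Z0 = {m0, m5, m6}, add states with every successor in Z. Z1 = {m0, m5, m6, m7}; Z2 = {m0, m3, m5, m6, m7}; fixed.
Sat(AF (r ∧ p)) = {m0, m3, m5, m6, m7}
EG (AF (r ∧ p)): greatest fixpoint, start Z0 = {m0, m3, m5, m6, m7}, keep only states in Sat with some successor in Z. Already a fixed point.
Sat(EG (AF (r ∧ p))) = {m0, m3, m5, m6, m7}

{m0, m3, m5, m6, m7}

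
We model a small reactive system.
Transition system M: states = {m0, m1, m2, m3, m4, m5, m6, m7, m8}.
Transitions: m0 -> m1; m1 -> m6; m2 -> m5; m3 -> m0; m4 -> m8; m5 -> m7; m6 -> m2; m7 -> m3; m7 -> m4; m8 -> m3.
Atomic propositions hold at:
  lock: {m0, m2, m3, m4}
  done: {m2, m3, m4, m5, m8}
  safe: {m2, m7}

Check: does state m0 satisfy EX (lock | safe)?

Sat(lock | safe) = {m0, m2, m3, m4, m7}
Sat(EX (lock | safe)) = {s : some successor in {m0, m2, m3, m4, m7}} = {m3, m5, m6, m7, m8}
m0 ∉ Sat(EX (lock | safe)) = {m3, m5, m6, m7, m8}, so the formula does not hold at m0.

No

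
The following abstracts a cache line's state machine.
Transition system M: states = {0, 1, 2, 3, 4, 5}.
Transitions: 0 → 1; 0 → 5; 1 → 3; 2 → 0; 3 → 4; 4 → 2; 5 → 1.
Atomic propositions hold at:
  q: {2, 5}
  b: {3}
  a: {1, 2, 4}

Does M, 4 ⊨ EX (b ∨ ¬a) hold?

Sat(¬a) = {0, 3, 5}
Sat(b ∨ ¬a) = {0, 3, 5}
Sat(EX (b ∨ ¬a)) = {s : some successor in {0, 3, 5}} = {0, 1, 2}
4 ∉ Sat(EX (b ∨ ¬a)) = {0, 1, 2}, so the formula does not hold at 4.

No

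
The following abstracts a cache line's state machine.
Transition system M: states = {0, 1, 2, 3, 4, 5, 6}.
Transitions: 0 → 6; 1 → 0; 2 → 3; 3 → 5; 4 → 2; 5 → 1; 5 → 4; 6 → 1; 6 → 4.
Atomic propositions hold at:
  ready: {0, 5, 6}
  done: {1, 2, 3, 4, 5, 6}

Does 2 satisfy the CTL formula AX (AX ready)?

Yes

Sat(AX ready) = {s : every successor in {0, 5, 6}} = {0, 1, 3}
Sat(AX (AX ready)) = {s : every successor in {0, 1, 3}} = {1, 2}
2 ∈ Sat(AX (AX ready)) = {1, 2}, so the formula holds at 2.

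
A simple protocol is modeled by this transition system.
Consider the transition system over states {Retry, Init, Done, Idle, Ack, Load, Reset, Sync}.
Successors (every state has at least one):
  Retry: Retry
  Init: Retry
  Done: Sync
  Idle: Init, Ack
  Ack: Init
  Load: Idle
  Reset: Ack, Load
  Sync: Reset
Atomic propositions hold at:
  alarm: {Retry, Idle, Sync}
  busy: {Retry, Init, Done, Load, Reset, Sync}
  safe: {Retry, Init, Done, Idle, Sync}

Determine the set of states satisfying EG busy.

{Retry, Init}

EG busy: greatest fixpoint, start Z0 = {Retry, Init, Done, Load, Reset, Sync}, keep only states in Sat with some successor in Z. Z1 = {Retry, Init, Done, Reset, Sync}; Z2 = {Retry, Init, Done, Sync}; Z3 = {Retry, Init, Done}; Z4 = {Retry, Init}; fixed.
Sat(EG busy) = {Retry, Init}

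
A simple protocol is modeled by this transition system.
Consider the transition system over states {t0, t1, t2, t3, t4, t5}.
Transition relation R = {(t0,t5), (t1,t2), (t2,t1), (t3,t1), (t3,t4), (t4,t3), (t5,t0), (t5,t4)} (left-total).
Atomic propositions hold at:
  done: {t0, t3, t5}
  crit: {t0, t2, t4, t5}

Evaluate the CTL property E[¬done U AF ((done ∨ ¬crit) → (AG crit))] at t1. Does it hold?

Sat(¬done) = {t1, t2, t4}
Sat(¬crit) = {t1, t3}
Sat(done ∨ ¬crit) = {t0, t1, t3, t5}
AG crit: greatest fixpoint, start Z0 = {t0, t2, t4, t5}, keep only states in Sat with every successor in Z. Z1 = {t0, t5}; Z2 = {t0}; Z3 = ∅; fixed.
Sat(AG crit) = ∅
Sat((done ∨ ¬crit) → (AG crit)) = {t2, t4}
AF ((done ∨ ¬crit) → (AG crit)): least fixpoint, start Z0 = {t2, t4}, add states with every successor in Z. Z1 = {t1, t2, t4}; Z2 = {t1, t2, t3, t4}; fixed.
Sat(AF ((done ∨ ¬crit) → (AG crit))) = {t1, t2, t3, t4}
E[¬done U AF ((done ∨ ¬crit) → (AG crit))]: least fixpoint, start Z0 = Sat(AF ((done ∨ ¬crit) → (AG crit))) = {t1, t2, t3, t4}, add states in Sat(¬done) with some successor in Z. Already a fixed point.
Sat(E[¬done U AF ((done ∨ ¬crit) → (AG crit))]) = {t1, t2, t3, t4}
t1 ∈ Sat(E[¬done U AF ((done ∨ ¬crit) → (AG crit))]) = {t1, t2, t3, t4}, so the formula holds at t1.

Yes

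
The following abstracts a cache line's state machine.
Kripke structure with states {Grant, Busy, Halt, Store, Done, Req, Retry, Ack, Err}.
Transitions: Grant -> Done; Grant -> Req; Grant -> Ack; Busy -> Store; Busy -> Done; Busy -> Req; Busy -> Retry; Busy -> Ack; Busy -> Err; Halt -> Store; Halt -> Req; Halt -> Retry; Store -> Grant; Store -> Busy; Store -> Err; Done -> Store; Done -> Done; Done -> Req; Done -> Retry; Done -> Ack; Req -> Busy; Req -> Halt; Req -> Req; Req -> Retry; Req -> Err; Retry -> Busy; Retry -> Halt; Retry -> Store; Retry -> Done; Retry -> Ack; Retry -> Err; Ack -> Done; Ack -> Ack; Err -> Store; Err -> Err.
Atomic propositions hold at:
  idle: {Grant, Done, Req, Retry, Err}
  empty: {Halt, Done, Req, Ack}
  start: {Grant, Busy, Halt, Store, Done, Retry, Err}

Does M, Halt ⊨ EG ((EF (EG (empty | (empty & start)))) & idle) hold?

No

Sat(empty & start) = {Halt, Done}
Sat(empty | (empty & start)) = {Halt, Done, Req, Ack}
EG (empty | (empty & start)): greatest fixpoint, start Z0 = {Halt, Done, Req, Ack}, keep only states in Sat with some successor in Z. Already a fixed point.
Sat(EG (empty | (empty & start))) = {Halt, Done, Req, Ack}
EF (EG (empty | (empty & start))): least fixpoint, start Z0 = {Halt, Done, Req, Ack}, add states with some successor in Z. Z1 = {Grant, Busy, Halt, Done, Req, Retry, Ack}; Z2 = {Grant, Busy, Halt, Store, Done, Req, Retry, Ack}; Z3 = {Grant, Busy, Halt, Store, Done, Req, Retry, Ack, Err}; fixed.
Sat(EF (EG (empty | (empty & start)))) = {Grant, Busy, Halt, Store, Done, Req, Retry, Ack, Err}
Sat((EF (EG (empty | (empty & start)))) & idle) = {Grant, Done, Req, Retry, Err}
EG ((EF (EG (empty | (empty & start)))) & idle): greatest fixpoint, start Z0 = {Grant, Done, Req, Retry, Err}, keep only states in Sat with some successor in Z. Already a fixed point.
Sat(EG ((EF (EG (empty | (empty & start)))) & idle)) = {Grant, Done, Req, Retry, Err}
Halt ∉ Sat(EG ((EF (EG (empty | (empty & start)))) & idle)) = {Grant, Done, Req, Retry, Err}, so the formula does not hold at Halt.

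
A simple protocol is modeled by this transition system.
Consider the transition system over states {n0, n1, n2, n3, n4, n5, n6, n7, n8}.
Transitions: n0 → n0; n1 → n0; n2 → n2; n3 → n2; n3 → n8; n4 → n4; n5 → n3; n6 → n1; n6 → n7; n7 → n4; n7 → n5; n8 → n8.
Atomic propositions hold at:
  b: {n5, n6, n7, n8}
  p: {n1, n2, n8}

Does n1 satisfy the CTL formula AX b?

Sat(AX b) = {s : every successor in {n5, n6, n7, n8}} = {n8}
n1 ∉ Sat(AX b) = {n8}, so the formula does not hold at n1.

No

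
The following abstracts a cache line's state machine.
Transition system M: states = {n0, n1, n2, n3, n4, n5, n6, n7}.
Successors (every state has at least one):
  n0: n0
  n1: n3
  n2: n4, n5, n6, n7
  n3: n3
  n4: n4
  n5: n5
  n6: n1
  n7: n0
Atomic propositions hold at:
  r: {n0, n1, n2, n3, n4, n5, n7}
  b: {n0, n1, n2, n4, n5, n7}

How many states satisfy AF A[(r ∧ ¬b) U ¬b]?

3

Sat(¬b) = {n3, n6}
Sat(r ∧ ¬b) = {n3}
A[(r ∧ ¬b) U ¬b]: least fixpoint, start Z0 = Sat(¬b) = {n3, n6}, add states in Sat(r ∧ ¬b) with every successor in Z. Already a fixed point.
Sat(A[(r ∧ ¬b) U ¬b]) = {n3, n6}
AF A[(r ∧ ¬b) U ¬b]: least fixpoint, start Z0 = {n3, n6}, add states with every successor in Z. Z1 = {n1, n3, n6}; fixed.
Sat(AF A[(r ∧ ¬b) U ¬b]) = {n1, n3, n6}
|Sat(AF A[(r ∧ ¬b) U ¬b])| = |{n1, n3, n6}| = 3.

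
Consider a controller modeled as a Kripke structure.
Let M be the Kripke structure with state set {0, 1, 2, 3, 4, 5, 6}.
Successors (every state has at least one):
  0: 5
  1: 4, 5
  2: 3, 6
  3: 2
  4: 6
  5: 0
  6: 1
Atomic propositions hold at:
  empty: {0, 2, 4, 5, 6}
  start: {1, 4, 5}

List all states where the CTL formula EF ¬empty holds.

{1, 2, 3, 4, 6}

Sat(¬empty) = {1, 3}
EF ¬empty: least fixpoint, start Z0 = {1, 3}, add states with some successor in Z. Z1 = {1, 2, 3, 6}; Z2 = {1, 2, 3, 4, 6}; fixed.
Sat(EF ¬empty) = {1, 2, 3, 4, 6}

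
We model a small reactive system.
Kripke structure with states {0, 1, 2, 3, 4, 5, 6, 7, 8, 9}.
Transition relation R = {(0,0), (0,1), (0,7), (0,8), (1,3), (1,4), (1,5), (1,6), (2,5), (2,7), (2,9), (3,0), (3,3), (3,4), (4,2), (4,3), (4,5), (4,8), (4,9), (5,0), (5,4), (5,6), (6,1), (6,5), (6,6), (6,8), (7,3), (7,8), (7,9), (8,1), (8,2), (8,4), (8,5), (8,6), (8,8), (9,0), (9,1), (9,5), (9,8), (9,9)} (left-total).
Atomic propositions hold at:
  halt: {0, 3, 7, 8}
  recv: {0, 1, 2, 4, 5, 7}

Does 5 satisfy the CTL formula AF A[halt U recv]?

A[halt U recv]: least fixpoint, start Z0 = Sat(recv) = {0, 1, 2, 4, 5, 7}, add states in Sat(halt) with every successor in Z. Already a fixed point.
Sat(A[halt U recv]) = {0, 1, 2, 4, 5, 7}
AF A[halt U recv]: least fixpoint, start Z0 = {0, 1, 2, 4, 5, 7}, add states with every successor in Z. Already a fixed point.
Sat(AF A[halt U recv]) = {0, 1, 2, 4, 5, 7}
5 ∈ Sat(AF A[halt U recv]) = {0, 1, 2, 4, 5, 7}, so the formula holds at 5.

Yes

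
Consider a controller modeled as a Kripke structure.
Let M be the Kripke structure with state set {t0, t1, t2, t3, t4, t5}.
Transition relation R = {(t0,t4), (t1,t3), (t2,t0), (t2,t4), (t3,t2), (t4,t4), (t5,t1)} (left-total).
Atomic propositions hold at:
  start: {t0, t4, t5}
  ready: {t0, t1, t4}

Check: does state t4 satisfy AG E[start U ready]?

E[start U ready]: least fixpoint, start Z0 = Sat(ready) = {t0, t1, t4}, add states in Sat(start) with some successor in Z. Z1 = {t0, t1, t4, t5}; fixed.
Sat(E[start U ready]) = {t0, t1, t4, t5}
AG E[start U ready]: greatest fixpoint, start Z0 = {t0, t1, t4, t5}, keep only states in Sat with every successor in Z. Z1 = {t0, t4, t5}; Z2 = {t0, t4}; fixed.
Sat(AG E[start U ready]) = {t0, t4}
t4 ∈ Sat(AG E[start U ready]) = {t0, t4}, so the formula holds at t4.

Yes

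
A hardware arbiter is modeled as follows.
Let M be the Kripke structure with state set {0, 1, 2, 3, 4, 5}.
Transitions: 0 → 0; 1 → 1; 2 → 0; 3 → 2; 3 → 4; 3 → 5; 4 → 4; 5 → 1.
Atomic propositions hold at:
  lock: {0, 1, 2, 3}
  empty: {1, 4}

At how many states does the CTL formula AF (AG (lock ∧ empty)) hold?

Sat(lock ∧ empty) = {1}
AG (lock ∧ empty): greatest fixpoint, start Z0 = {1}, keep only states in Sat with every successor in Z. Already a fixed point.
Sat(AG (lock ∧ empty)) = {1}
AF (AG (lock ∧ empty)): least fixpoint, start Z0 = {1}, add states with every successor in Z. Z1 = {1, 5}; fixed.
Sat(AF (AG (lock ∧ empty))) = {1, 5}
|Sat(AF (AG (lock ∧ empty)))| = |{1, 5}| = 2.

2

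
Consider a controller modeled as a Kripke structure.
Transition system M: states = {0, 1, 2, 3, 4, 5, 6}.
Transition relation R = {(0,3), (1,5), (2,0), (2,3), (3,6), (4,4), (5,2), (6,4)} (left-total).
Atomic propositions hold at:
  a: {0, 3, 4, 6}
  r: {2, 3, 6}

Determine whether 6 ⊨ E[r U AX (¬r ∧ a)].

Sat(¬r) = {0, 1, 4, 5}
Sat(¬r ∧ a) = {0, 4}
Sat(AX (¬r ∧ a)) = {s : every successor in {0, 4}} = {4, 6}
E[r U AX (¬r ∧ a)]: least fixpoint, start Z0 = Sat(AX (¬r ∧ a)) = {4, 6}, add states in Sat(r) with some successor in Z. Z1 = {3, 4, 6}; Z2 = {2, 3, 4, 6}; fixed.
Sat(E[r U AX (¬r ∧ a)]) = {2, 3, 4, 6}
6 ∈ Sat(E[r U AX (¬r ∧ a)]) = {2, 3, 4, 6}, so the formula holds at 6.

Yes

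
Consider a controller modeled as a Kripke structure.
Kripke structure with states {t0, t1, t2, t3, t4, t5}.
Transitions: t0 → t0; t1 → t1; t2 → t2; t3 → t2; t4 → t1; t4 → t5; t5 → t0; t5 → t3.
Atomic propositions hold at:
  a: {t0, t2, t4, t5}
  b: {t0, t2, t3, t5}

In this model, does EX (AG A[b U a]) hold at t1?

A[b U a]: least fixpoint, start Z0 = Sat(a) = {t0, t2, t4, t5}, add states in Sat(b) with every successor in Z. Z1 = {t0, t2, t3, t4, t5}; fixed.
Sat(A[b U a]) = {t0, t2, t3, t4, t5}
AG A[b U a]: greatest fixpoint, start Z0 = {t0, t2, t3, t4, t5}, keep only states in Sat with every successor in Z. Z1 = {t0, t2, t3, t5}; fixed.
Sat(AG A[b U a]) = {t0, t2, t3, t5}
Sat(EX (AG A[b U a])) = {s : some successor in {t0, t2, t3, t5}} = {t0, t2, t3, t4, t5}
t1 ∉ Sat(EX (AG A[b U a])) = {t0, t2, t3, t4, t5}, so the formula does not hold at t1.

No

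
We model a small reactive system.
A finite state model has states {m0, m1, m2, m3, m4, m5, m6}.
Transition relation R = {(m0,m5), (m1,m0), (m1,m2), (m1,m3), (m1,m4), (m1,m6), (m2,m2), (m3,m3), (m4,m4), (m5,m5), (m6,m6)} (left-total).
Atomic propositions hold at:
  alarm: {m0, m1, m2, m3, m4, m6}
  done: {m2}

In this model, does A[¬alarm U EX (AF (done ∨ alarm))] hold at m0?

Sat(¬alarm) = {m5}
Sat(done ∨ alarm) = {m0, m1, m2, m3, m4, m6}
AF (done ∨ alarm): least fixpoint, start Z0 = {m0, m1, m2, m3, m4, m6}, add states with every successor in Z. Already a fixed point.
Sat(AF (done ∨ alarm)) = {m0, m1, m2, m3, m4, m6}
Sat(EX (AF (done ∨ alarm))) = {s : some successor in {m0, m1, m2, m3, m4, m6}} = {m1, m2, m3, m4, m6}
A[¬alarm U EX (AF (done ∨ alarm))]: least fixpoint, start Z0 = Sat(EX (AF (done ∨ alarm))) = {m1, m2, m3, m4, m6}, add states in Sat(¬alarm) with every successor in Z. Already a fixed point.
Sat(A[¬alarm U EX (AF (done ∨ alarm))]) = {m1, m2, m3, m4, m6}
m0 ∉ Sat(A[¬alarm U EX (AF (done ∨ alarm))]) = {m1, m2, m3, m4, m6}, so the formula does not hold at m0.

No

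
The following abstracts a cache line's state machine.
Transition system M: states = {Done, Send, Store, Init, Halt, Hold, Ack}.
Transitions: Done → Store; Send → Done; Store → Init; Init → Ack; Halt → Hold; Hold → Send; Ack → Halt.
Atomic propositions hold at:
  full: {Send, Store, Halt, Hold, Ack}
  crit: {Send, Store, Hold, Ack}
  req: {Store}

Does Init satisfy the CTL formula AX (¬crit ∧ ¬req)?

Sat(¬crit) = {Done, Init, Halt}
Sat(¬req) = {Done, Send, Init, Halt, Hold, Ack}
Sat(¬crit ∧ ¬req) = {Done, Init, Halt}
Sat(AX (¬crit ∧ ¬req)) = {s : every successor in {Done, Init, Halt}} = {Send, Store, Ack}
Init ∉ Sat(AX (¬crit ∧ ¬req)) = {Send, Store, Ack}, so the formula does not hold at Init.

No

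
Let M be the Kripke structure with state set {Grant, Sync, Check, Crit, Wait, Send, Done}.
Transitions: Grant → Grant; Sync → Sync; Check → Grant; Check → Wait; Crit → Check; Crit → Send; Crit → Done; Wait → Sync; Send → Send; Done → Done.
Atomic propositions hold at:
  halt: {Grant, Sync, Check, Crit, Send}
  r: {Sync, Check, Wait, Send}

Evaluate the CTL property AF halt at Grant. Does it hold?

AF halt: least fixpoint, start Z0 = {Grant, Sync, Check, Crit, Send}, add states with every successor in Z. Z1 = {Grant, Sync, Check, Crit, Wait, Send}; fixed.
Sat(AF halt) = {Grant, Sync, Check, Crit, Wait, Send}
Grant ∈ Sat(AF halt) = {Grant, Sync, Check, Crit, Wait, Send}, so the formula holds at Grant.

Yes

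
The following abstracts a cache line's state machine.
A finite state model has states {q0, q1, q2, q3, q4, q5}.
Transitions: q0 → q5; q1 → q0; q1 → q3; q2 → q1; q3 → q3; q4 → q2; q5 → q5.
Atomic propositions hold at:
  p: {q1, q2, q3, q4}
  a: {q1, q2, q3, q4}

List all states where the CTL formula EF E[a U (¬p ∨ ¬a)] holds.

Sat(¬p) = {q0, q5}
Sat(¬a) = {q0, q5}
Sat(¬p ∨ ¬a) = {q0, q5}
E[a U (¬p ∨ ¬a)]: least fixpoint, start Z0 = Sat((¬p ∨ ¬a)) = {q0, q5}, add states in Sat(a) with some successor in Z. Z1 = {q0, q1, q5}; Z2 = {q0, q1, q2, q5}; Z3 = {q0, q1, q2, q4, q5}; fixed.
Sat(E[a U (¬p ∨ ¬a)]) = {q0, q1, q2, q4, q5}
EF E[a U (¬p ∨ ¬a)]: least fixpoint, start Z0 = {q0, q1, q2, q4, q5}, add states with some successor in Z. Already a fixed point.
Sat(EF E[a U (¬p ∨ ¬a)]) = {q0, q1, q2, q4, q5}

{q0, q1, q2, q4, q5}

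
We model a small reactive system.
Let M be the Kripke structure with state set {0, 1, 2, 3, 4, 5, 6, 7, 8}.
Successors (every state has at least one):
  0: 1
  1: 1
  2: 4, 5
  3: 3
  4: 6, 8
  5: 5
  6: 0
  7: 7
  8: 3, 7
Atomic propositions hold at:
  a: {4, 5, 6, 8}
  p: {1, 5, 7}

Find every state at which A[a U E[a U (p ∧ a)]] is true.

Sat(p ∧ a) = {5}
E[a U (p ∧ a)]: least fixpoint, start Z0 = Sat((p ∧ a)) = {5}, add states in Sat(a) with some successor in Z. Already a fixed point.
Sat(E[a U (p ∧ a)]) = {5}
A[a U E[a U (p ∧ a)]]: least fixpoint, start Z0 = Sat(E[a U (p ∧ a)]) = {5}, add states in Sat(a) with every successor in Z. Already a fixed point.
Sat(A[a U E[a U (p ∧ a)]]) = {5}

{5}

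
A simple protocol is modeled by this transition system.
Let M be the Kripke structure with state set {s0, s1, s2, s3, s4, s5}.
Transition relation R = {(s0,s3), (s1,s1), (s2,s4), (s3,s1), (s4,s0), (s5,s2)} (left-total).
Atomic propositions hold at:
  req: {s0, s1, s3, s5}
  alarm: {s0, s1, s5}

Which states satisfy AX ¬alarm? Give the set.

{s0, s2, s5}

Sat(¬alarm) = {s2, s3, s4}
Sat(AX ¬alarm) = {s : every successor in {s2, s3, s4}} = {s0, s2, s5}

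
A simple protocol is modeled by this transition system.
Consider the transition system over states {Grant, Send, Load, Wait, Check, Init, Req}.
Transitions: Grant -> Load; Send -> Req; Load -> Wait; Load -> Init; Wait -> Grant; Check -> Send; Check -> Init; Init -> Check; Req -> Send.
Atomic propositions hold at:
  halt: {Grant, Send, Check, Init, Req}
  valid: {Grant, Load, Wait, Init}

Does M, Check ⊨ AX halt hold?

Yes

Sat(AX halt) = {s : every successor in {Grant, Send, Check, Init, Req}} = {Send, Wait, Check, Init, Req}
Check ∈ Sat(AX halt) = {Send, Wait, Check, Init, Req}, so the formula holds at Check.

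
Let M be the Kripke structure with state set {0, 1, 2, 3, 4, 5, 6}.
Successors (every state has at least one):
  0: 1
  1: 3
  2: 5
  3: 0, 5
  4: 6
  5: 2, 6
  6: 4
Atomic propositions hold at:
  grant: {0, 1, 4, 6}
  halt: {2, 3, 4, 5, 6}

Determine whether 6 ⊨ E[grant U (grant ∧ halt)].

Yes

Sat(grant ∧ halt) = {4, 6}
E[grant U (grant ∧ halt)]: least fixpoint, start Z0 = Sat((grant ∧ halt)) = {4, 6}, add states in Sat(grant) with some successor in Z. Already a fixed point.
Sat(E[grant U (grant ∧ halt)]) = {4, 6}
6 ∈ Sat(E[grant U (grant ∧ halt)]) = {4, 6}, so the formula holds at 6.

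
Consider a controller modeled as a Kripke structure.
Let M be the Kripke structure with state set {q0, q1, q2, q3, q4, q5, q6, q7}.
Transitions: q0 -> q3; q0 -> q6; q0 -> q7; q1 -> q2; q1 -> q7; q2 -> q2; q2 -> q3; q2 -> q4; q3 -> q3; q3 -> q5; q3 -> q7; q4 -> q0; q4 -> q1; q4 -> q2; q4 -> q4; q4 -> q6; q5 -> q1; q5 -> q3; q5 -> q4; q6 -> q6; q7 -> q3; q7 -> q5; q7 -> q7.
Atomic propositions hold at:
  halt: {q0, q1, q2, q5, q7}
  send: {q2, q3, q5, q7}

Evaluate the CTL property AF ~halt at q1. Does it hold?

No

Sat(~halt) = {q3, q4, q6}
AF ~halt: least fixpoint, start Z0 = {q3, q4, q6}, add states with every successor in Z. Already a fixed point.
Sat(AF ~halt) = {q3, q4, q6}
q1 ∉ Sat(AF ~halt) = {q3, q4, q6}, so the formula does not hold at q1.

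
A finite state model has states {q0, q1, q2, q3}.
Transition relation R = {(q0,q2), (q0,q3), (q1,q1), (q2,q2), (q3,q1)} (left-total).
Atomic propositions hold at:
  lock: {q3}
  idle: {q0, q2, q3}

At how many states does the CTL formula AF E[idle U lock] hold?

E[idle U lock]: least fixpoint, start Z0 = Sat(lock) = {q3}, add states in Sat(idle) with some successor in Z. Z1 = {q0, q3}; fixed.
Sat(E[idle U lock]) = {q0, q3}
AF E[idle U lock]: least fixpoint, start Z0 = {q0, q3}, add states with every successor in Z. Already a fixed point.
Sat(AF E[idle U lock]) = {q0, q3}
|Sat(AF E[idle U lock])| = |{q0, q3}| = 2.

2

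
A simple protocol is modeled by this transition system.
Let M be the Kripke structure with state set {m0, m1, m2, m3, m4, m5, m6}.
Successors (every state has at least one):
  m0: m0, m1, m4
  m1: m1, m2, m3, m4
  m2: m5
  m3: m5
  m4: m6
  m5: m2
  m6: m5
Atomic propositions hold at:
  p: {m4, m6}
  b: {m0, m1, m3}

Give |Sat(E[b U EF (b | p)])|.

Sat(b | p) = {m0, m1, m3, m4, m6}
EF (b | p): least fixpoint, start Z0 = {m0, m1, m3, m4, m6}, add states with some successor in Z. Already a fixed point.
Sat(EF (b | p)) = {m0, m1, m3, m4, m6}
E[b U EF (b | p)]: least fixpoint, start Z0 = Sat(EF (b | p)) = {m0, m1, m3, m4, m6}, add states in Sat(b) with some successor in Z. Already a fixed point.
Sat(E[b U EF (b | p)]) = {m0, m1, m3, m4, m6}
|Sat(E[b U EF (b | p)])| = |{m0, m1, m3, m4, m6}| = 5.

5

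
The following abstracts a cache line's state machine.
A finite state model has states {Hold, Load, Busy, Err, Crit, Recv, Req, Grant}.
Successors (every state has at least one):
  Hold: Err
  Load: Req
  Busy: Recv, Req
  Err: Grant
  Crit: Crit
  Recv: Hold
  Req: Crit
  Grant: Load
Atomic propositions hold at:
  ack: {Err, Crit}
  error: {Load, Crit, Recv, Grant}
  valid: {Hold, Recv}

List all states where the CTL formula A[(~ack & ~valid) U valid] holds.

Sat(~ack) = {Hold, Load, Busy, Recv, Req, Grant}
Sat(~valid) = {Load, Busy, Err, Crit, Req, Grant}
Sat(~ack & ~valid) = {Load, Busy, Req, Grant}
A[(~ack & ~valid) U valid]: least fixpoint, start Z0 = Sat(valid) = {Hold, Recv}, add states in Sat(~ack & ~valid) with every successor in Z. Already a fixed point.
Sat(A[(~ack & ~valid) U valid]) = {Hold, Recv}

{Hold, Recv}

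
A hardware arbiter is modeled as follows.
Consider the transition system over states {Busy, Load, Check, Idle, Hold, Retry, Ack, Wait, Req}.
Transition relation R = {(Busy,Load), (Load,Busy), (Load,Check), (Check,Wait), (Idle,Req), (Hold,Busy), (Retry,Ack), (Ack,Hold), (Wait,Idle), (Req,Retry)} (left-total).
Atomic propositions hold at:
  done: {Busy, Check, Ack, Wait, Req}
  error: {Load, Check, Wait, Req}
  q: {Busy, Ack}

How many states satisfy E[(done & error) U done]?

5

Sat(done & error) = {Check, Wait, Req}
E[(done & error) U done]: least fixpoint, start Z0 = Sat(done) = {Busy, Check, Ack, Wait, Req}, add states in Sat(done & error) with some successor in Z. Already a fixed point.
Sat(E[(done & error) U done]) = {Busy, Check, Ack, Wait, Req}
|Sat(E[(done & error) U done])| = |{Busy, Check, Ack, Wait, Req}| = 5.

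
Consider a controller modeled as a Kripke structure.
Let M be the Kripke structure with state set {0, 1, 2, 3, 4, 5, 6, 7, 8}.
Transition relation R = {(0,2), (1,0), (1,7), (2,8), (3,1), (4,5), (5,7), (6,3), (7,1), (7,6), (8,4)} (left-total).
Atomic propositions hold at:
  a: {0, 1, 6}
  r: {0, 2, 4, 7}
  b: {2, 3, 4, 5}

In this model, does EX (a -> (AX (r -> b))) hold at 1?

Sat(r -> b) = {1, 2, 3, 4, 5, 6, 8}
Sat(AX (r -> b)) = {s : every successor in {1, 2, 3, 4, 5, 6, 8}} = {0, 2, 3, 4, 6, 7, 8}
Sat(a -> (AX (r -> b))) = {0, 2, 3, 4, 5, 6, 7, 8}
Sat(EX (a -> (AX (r -> b)))) = {s : some successor in {0, 2, 3, 4, 5, 6, 7, 8}} = {0, 1, 2, 4, 5, 6, 7, 8}
1 ∈ Sat(EX (a -> (AX (r -> b)))) = {0, 1, 2, 4, 5, 6, 7, 8}, so the formula holds at 1.

Yes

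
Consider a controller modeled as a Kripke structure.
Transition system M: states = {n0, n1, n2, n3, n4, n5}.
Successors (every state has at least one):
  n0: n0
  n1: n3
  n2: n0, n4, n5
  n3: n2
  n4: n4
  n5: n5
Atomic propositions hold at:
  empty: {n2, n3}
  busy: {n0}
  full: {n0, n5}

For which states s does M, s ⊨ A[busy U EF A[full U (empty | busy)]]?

{n0, n1, n2, n3}

Sat(empty | busy) = {n0, n2, n3}
A[full U (empty | busy)]: least fixpoint, start Z0 = Sat((empty | busy)) = {n0, n2, n3}, add states in Sat(full) with every successor in Z. Already a fixed point.
Sat(A[full U (empty | busy)]) = {n0, n2, n3}
EF A[full U (empty | busy)]: least fixpoint, start Z0 = {n0, n2, n3}, add states with some successor in Z. Z1 = {n0, n1, n2, n3}; fixed.
Sat(EF A[full U (empty | busy)]) = {n0, n1, n2, n3}
A[busy U EF A[full U (empty | busy)]]: least fixpoint, start Z0 = Sat(EF A[full U (empty | busy)]) = {n0, n1, n2, n3}, add states in Sat(busy) with every successor in Z. Already a fixed point.
Sat(A[busy U EF A[full U (empty | busy)]]) = {n0, n1, n2, n3}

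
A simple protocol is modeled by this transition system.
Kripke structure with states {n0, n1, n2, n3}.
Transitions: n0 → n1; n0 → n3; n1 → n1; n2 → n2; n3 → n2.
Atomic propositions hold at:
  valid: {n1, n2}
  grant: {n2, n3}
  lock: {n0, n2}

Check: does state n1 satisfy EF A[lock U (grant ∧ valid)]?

Sat(grant ∧ valid) = {n2}
A[lock U (grant ∧ valid)]: least fixpoint, start Z0 = Sat((grant ∧ valid)) = {n2}, add states in Sat(lock) with every successor in Z. Already a fixed point.
Sat(A[lock U (grant ∧ valid)]) = {n2}
EF A[lock U (grant ∧ valid)]: least fixpoint, start Z0 = {n2}, add states with some successor in Z. Z1 = {n2, n3}; Z2 = {n0, n2, n3}; fixed.
Sat(EF A[lock U (grant ∧ valid)]) = {n0, n2, n3}
n1 ∉ Sat(EF A[lock U (grant ∧ valid)]) = {n0, n2, n3}, so the formula does not hold at n1.

No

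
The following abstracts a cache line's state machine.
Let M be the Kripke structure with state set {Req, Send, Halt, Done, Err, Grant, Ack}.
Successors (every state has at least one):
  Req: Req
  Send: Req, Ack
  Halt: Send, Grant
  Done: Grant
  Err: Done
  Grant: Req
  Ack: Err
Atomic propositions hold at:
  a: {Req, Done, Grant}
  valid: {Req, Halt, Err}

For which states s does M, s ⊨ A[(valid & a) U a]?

{Req, Done, Grant}

Sat(valid & a) = {Req}
A[(valid & a) U a]: least fixpoint, start Z0 = Sat(a) = {Req, Done, Grant}, add states in Sat(valid & a) with every successor in Z. Already a fixed point.
Sat(A[(valid & a) U a]) = {Req, Done, Grant}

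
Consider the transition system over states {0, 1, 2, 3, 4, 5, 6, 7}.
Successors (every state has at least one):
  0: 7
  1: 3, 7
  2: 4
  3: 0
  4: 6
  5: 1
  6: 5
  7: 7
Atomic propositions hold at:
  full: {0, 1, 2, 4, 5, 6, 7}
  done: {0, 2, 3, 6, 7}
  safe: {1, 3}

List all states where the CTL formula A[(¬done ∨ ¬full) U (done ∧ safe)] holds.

Sat(¬done) = {1, 4, 5}
Sat(¬full) = {3}
Sat(¬done ∨ ¬full) = {1, 3, 4, 5}
Sat(done ∧ safe) = {3}
A[(¬done ∨ ¬full) U (done ∧ safe)]: least fixpoint, start Z0 = Sat((done ∧ safe)) = {3}, add states in Sat(¬done ∨ ¬full) with every successor in Z. Already a fixed point.
Sat(A[(¬done ∨ ¬full) U (done ∧ safe)]) = {3}

{3}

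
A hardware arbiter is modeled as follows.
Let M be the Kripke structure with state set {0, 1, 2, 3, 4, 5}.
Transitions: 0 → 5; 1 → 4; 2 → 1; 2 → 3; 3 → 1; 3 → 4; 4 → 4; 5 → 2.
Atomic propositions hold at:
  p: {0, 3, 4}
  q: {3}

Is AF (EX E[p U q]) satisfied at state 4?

E[p U q]: least fixpoint, start Z0 = Sat(q) = {3}, add states in Sat(p) with some successor in Z. Already a fixed point.
Sat(E[p U q]) = {3}
Sat(EX E[p U q]) = {s : some successor in {3}} = {2}
AF (EX E[p U q]): least fixpoint, start Z0 = {2}, add states with every successor in Z. Z1 = {2, 5}; Z2 = {0, 2, 5}; fixed.
Sat(AF (EX E[p U q])) = {0, 2, 5}
4 ∉ Sat(AF (EX E[p U q])) = {0, 2, 5}, so the formula does not hold at 4.

No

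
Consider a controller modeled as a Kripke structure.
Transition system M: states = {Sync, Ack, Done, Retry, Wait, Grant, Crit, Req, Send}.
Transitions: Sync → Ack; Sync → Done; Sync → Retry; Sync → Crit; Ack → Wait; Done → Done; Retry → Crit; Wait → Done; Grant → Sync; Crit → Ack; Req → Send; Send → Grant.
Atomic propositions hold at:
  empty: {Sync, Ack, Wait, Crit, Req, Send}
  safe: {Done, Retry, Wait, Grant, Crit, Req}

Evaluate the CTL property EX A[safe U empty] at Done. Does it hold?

A[safe U empty]: least fixpoint, start Z0 = Sat(empty) = {Sync, Ack, Wait, Crit, Req, Send}, add states in Sat(safe) with every successor in Z. Z1 = {Sync, Ack, Retry, Wait, Grant, Crit, Req, Send}; fixed.
Sat(A[safe U empty]) = {Sync, Ack, Retry, Wait, Grant, Crit, Req, Send}
Sat(EX A[safe U empty]) = {s : some successor in {Sync, Ack, Retry, Wait, Grant, Crit, Req, Send}} = {Sync, Ack, Retry, Grant, Crit, Req, Send}
Done ∉ Sat(EX A[safe U empty]) = {Sync, Ack, Retry, Grant, Crit, Req, Send}, so the formula does not hold at Done.

No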